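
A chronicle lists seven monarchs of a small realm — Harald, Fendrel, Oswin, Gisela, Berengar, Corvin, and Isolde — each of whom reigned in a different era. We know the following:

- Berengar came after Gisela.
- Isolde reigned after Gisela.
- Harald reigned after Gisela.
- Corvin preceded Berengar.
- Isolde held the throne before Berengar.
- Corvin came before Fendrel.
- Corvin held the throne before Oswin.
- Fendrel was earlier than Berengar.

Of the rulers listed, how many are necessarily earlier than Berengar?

4

Directly stated before Berengar: Corvin, Fendrel, Gisela, and Isolde.
That's Corvin, Fendrel, Gisela, and Isolde — 4 in all.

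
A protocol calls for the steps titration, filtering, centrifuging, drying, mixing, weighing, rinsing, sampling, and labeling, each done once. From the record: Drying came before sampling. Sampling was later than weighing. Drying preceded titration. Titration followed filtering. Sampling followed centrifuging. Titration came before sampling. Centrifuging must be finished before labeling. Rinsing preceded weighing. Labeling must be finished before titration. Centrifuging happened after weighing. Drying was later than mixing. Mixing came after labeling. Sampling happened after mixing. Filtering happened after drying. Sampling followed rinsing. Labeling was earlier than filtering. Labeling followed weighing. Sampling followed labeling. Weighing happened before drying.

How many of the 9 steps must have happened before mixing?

Directly stated before mixing: labeling.
Centrifuging reaches mixing via centrifuging → labeling → mixing.
Rinsing reaches mixing via rinsing → weighing → labeling → mixing.
Weighing reaches mixing via weighing → labeling → mixing.
That's centrifuging, labeling, rinsing, and weighing — 4 in all.

4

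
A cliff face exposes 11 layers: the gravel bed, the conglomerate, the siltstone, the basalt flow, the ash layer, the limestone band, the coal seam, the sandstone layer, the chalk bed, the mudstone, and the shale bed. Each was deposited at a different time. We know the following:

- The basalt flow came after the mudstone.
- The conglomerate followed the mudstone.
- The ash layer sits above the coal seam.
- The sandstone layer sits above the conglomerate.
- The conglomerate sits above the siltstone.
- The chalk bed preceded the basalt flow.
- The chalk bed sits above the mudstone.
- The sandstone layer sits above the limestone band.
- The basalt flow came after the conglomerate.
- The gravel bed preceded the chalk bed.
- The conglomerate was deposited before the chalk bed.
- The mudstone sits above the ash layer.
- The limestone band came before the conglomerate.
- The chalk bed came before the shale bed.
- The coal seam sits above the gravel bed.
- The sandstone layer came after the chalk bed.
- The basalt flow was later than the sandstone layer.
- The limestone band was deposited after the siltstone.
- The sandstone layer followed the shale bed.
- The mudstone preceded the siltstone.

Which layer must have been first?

the gravel bed

The gravel bed has a chain of constraints placing it before every other layer, so the gravel bed must be first.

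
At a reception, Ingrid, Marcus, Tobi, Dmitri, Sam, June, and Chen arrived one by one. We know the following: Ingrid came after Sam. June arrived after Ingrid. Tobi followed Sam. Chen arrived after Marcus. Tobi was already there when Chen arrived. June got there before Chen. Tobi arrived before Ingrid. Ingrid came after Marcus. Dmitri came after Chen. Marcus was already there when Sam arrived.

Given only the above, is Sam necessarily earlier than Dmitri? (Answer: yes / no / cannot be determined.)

yes

Chain the constraints: Sam → Tobi → Chen → Dmitri. Each link is directly stated, so Sam comes before Dmitri.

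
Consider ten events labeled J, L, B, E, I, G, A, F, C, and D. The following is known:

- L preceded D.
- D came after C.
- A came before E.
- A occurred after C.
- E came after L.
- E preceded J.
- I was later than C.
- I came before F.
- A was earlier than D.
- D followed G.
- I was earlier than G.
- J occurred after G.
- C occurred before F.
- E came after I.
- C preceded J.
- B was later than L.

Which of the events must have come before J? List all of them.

A, C, E, G, I, L

Directly stated before J: C, E, and G.
A reaches J via A → E → J.
I reaches J via I → E → J.
L reaches J via L → E → J.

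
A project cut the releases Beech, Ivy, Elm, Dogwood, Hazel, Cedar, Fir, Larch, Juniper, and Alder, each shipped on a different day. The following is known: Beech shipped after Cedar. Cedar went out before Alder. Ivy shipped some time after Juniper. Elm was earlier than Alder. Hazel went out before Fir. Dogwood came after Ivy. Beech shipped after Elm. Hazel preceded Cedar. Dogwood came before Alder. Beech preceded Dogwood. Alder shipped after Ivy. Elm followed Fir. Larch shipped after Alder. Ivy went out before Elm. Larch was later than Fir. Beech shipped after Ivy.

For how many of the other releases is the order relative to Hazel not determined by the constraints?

Forced after Hazel: Alder, Beech, Cedar, Dogwood, Elm, Fir, and Larch.
That leaves Ivy and Juniper with no forced order relative to Hazel — 2.

2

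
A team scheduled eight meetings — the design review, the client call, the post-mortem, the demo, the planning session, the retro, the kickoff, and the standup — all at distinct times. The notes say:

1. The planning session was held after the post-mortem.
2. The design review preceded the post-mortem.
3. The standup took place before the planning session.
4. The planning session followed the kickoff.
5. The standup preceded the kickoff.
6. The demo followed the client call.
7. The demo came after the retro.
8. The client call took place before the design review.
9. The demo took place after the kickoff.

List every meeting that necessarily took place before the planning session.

Directly stated before the planning session: the kickoff, the post-mortem, and the standup.
The client call reaches the planning session via the client call → the design review → the post-mortem → the planning session.
The design review reaches the planning session via the design review → the post-mortem → the planning session.

the client call, the design review, the kickoff, the post-mortem, the standup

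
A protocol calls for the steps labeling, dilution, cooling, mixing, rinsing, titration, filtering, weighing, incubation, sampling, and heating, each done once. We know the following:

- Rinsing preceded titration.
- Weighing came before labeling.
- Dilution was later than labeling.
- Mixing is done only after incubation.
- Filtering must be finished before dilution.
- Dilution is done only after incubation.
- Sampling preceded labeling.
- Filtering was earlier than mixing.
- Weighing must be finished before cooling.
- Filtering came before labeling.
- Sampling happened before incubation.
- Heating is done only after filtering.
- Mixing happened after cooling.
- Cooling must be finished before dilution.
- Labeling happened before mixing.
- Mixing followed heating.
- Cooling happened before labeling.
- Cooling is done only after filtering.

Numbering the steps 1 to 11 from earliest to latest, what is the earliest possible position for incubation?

2

Sampling must come before incubation — 1 forced predecessor.
Nothing else is forced ahead of incubation, so its earliest slot is position 1 + 1 = 2.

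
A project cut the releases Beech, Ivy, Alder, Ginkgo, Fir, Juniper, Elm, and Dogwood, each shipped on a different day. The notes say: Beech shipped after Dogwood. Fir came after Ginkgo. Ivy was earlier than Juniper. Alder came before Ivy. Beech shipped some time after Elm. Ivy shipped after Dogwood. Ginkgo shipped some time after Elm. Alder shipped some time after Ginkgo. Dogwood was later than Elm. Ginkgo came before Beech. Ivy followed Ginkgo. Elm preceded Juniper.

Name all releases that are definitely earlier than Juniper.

Directly stated before Juniper: Elm and Ivy.
Alder reaches Juniper via Alder → Ivy → Juniper.
Dogwood reaches Juniper via Dogwood → Ivy → Juniper.
Ginkgo reaches Juniper via Ginkgo → Ivy → Juniper.
No chain forces Beech (or any of the others) ahead of Juniper.

Alder, Dogwood, Elm, Ginkgo, Ivy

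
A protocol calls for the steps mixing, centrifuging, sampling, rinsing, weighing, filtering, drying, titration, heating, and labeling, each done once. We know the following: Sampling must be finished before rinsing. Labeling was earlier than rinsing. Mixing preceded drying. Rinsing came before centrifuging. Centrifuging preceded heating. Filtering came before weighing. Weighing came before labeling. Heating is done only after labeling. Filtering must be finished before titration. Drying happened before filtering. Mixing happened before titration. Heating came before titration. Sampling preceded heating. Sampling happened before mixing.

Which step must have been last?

Every other step has a chain of constraints placing it before titration, so titration is last.

titration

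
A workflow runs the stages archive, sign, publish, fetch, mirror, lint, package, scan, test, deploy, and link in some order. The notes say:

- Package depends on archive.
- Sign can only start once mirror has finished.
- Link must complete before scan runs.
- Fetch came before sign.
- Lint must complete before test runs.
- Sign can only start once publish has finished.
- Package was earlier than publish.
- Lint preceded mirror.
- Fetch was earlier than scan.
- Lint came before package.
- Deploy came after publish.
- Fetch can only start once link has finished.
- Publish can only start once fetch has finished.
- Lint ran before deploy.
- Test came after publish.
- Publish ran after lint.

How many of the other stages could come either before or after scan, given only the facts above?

Forced before scan: fetch and link.
That leaves archive, deploy, lint, mirror, package, publish, sign, and test with no forced order relative to scan — 8.

8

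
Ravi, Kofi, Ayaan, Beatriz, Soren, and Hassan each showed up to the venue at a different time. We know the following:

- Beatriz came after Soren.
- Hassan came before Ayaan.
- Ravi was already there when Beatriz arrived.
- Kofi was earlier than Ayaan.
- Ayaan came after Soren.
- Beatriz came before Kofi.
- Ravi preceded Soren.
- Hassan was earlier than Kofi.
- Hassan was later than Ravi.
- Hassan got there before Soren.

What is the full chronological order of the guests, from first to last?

Ravi, Hassan, Soren, Beatriz, Kofi, Ayaan

The constraints fix every adjacent pair, so only one ordering works:
Ravi → Hassan → Soren → Beatriz → Kofi → Ayaan.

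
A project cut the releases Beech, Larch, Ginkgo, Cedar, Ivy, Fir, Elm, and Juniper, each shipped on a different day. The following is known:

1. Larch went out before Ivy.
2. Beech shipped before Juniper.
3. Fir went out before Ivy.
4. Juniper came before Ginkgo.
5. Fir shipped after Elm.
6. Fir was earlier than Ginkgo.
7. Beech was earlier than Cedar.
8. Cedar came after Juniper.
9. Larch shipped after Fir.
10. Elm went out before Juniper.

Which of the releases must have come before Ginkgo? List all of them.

Beech, Elm, Fir, Juniper

Directly stated before Ginkgo: Fir and Juniper.
Beech reaches Ginkgo via Beech → Juniper → Ginkgo.
Elm reaches Ginkgo via Elm → Juniper → Ginkgo.
No chain forces Larch (or any of the others) ahead of Ginkgo.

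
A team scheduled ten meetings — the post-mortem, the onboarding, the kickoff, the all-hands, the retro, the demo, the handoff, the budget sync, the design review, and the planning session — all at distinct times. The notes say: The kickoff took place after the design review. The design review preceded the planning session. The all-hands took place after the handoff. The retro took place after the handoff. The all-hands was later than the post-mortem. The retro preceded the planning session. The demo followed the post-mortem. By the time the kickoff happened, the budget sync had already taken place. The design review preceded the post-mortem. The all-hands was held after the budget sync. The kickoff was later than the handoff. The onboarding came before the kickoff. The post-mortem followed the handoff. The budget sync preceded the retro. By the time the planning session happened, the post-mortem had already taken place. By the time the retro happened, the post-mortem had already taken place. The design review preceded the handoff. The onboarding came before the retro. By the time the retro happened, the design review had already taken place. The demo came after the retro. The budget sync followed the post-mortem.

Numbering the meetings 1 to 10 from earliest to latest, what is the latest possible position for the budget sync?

5

The budget sync must come before the all-hands, the demo, the kickoff, the planning session, and the retro — 5 meetings forced after it.
Everything else can be placed before the budget sync in some valid order, so the budget sync can sit as late as position 10 − 5 = 5.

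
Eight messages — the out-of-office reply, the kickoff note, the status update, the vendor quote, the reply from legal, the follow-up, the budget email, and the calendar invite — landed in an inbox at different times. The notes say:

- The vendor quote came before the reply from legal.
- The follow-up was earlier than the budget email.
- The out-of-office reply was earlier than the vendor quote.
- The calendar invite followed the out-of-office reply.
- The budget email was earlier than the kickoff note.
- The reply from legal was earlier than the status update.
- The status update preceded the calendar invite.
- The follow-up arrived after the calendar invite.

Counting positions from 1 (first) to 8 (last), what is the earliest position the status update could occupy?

The out-of-office reply, the reply from legal, and the vendor quote must all come before the status update — 3 forced predecessors.
Nothing else is forced ahead of the status update, so its earliest slot is position 3 + 1 = 4.

4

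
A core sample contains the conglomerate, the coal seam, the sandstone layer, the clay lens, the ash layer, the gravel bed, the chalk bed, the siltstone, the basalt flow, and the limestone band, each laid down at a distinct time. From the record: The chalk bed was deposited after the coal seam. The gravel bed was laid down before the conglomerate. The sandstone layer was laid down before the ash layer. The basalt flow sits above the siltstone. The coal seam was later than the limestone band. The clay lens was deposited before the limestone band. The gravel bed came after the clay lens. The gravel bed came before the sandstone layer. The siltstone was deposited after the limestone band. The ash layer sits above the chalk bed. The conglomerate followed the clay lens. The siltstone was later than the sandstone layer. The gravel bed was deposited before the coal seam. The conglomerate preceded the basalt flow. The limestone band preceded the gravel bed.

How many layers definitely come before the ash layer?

Directly stated before the ash layer: the chalk bed and the sandstone layer.
The clay lens reaches the ash layer via the clay lens → the gravel bed → the sandstone layer → the ash layer.
The coal seam reaches the ash layer via the coal seam → the chalk bed → the ash layer.
The gravel bed reaches the ash layer via the gravel bed → the sandstone layer → the ash layer.
Likewise the limestone band reaches the ash layer by chaining the stated constraints.
No chain forces the siltstone (or any of the others) ahead of the ash layer.
That's the chalk bed, the clay lens, the coal seam, the gravel bed, the limestone band, and the sandstone layer — 6 in all.

6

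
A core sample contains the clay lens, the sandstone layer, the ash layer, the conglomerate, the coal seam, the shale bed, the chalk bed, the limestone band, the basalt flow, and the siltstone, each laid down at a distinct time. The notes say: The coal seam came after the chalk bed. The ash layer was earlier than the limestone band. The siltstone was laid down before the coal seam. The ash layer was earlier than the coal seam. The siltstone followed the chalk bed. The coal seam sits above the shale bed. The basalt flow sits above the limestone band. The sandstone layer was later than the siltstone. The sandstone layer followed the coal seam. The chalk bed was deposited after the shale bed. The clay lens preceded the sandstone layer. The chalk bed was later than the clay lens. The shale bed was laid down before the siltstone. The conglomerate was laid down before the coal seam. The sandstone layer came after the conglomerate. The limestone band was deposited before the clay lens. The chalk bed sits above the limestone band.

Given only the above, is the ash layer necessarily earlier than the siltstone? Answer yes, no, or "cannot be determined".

Chain the constraints: the ash layer → the limestone band → the chalk bed → the siltstone. Each link is directly stated, so the ash layer comes before the siltstone.

yes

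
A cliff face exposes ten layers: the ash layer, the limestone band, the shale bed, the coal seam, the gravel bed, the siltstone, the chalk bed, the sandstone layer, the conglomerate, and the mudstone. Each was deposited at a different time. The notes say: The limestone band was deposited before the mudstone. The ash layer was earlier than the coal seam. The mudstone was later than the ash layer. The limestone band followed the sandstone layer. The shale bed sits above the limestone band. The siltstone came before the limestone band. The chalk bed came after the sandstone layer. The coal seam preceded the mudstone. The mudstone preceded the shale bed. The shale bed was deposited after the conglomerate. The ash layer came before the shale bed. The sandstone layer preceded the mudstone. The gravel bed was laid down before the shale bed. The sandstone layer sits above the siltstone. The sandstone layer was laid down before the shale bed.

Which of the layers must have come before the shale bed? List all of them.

Directly stated before the shale bed: the ash layer, the conglomerate, the gravel bed, the limestone band, the mudstone, and the sandstone layer.
The coal seam reaches the shale bed via the coal seam → the mudstone → the shale bed.
The siltstone reaches the shale bed via the siltstone → the limestone band → the shale bed.

the ash layer, the coal seam, the conglomerate, the gravel bed, the limestone band, the mudstone, the sandstone layer, the siltstone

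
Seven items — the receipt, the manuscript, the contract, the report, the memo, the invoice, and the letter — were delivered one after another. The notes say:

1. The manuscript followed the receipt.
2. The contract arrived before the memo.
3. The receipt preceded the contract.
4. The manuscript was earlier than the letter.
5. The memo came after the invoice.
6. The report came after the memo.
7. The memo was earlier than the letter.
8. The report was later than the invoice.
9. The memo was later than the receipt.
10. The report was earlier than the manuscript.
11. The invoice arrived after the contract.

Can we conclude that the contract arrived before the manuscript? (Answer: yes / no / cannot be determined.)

Chain the constraints: the contract → the invoice → the report → the manuscript. Each link is directly stated, so the contract comes before the manuscript.

yes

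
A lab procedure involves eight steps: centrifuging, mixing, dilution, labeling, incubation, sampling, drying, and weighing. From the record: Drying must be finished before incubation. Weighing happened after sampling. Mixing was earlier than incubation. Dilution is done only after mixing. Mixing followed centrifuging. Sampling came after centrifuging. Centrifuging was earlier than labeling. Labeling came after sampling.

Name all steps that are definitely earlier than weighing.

centrifuging, sampling

Directly stated before weighing: sampling.
Centrifuging reaches weighing via centrifuging → sampling → weighing.
No chain forces labeling (or any of the others) ahead of weighing.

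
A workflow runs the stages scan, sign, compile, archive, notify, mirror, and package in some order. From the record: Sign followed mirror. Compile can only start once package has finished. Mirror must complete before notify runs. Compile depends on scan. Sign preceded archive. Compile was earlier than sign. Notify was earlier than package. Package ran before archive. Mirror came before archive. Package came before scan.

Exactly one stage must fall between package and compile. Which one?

Tracing the constraints gives package → scan → compile, so scan sits after package and before compile.
No other stage is forced both after package and before compile.

scan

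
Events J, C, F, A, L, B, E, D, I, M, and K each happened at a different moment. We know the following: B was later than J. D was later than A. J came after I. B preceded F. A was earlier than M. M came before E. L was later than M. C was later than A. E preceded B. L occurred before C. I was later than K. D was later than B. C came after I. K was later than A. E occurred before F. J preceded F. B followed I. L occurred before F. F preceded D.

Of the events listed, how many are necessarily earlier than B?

Directly stated before B: E, I, and J.
A reaches B via A → K → I → B.
K reaches B via K → I → B.
M reaches B via M → E → B.
That's A, E, I, J, K, and M — 6 in all.

6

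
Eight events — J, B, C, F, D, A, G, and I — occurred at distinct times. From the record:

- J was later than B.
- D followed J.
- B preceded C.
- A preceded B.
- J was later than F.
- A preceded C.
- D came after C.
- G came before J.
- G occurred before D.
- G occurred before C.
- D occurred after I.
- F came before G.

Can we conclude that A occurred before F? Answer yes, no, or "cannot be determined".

No chain of stated constraints runs from A to F, and none runs from F to A either.
So the relative order of A and F is not fixed by the given facts.

cannot be determined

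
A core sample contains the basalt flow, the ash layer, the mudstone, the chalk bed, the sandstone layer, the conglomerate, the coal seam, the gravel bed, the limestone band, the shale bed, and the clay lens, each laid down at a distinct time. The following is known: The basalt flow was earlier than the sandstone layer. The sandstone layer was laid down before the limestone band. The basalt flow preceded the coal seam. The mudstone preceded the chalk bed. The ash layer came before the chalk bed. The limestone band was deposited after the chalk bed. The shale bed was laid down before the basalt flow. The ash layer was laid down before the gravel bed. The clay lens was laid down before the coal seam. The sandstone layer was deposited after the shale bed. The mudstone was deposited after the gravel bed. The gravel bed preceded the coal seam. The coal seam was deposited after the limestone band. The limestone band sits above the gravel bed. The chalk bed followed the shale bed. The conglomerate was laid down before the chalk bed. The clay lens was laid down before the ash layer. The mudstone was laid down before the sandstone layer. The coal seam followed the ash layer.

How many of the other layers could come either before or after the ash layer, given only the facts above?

Forced before the ash layer: the clay lens; forced after the ash layer: the chalk bed, the coal seam, the gravel bed, the limestone band, the mudstone, and the sandstone layer.
That leaves the basalt flow, the conglomerate, and the shale bed with no forced order relative to the ash layer — 3.

3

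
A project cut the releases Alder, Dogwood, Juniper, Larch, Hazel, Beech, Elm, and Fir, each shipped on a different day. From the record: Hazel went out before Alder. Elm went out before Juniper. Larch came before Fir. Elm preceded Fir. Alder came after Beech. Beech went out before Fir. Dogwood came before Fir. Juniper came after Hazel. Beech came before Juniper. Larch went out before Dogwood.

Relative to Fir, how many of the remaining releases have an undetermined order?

Forced before Fir: Beech, Dogwood, Elm, and Larch.
That leaves Alder, Hazel, and Juniper with no forced order relative to Fir — 3.

3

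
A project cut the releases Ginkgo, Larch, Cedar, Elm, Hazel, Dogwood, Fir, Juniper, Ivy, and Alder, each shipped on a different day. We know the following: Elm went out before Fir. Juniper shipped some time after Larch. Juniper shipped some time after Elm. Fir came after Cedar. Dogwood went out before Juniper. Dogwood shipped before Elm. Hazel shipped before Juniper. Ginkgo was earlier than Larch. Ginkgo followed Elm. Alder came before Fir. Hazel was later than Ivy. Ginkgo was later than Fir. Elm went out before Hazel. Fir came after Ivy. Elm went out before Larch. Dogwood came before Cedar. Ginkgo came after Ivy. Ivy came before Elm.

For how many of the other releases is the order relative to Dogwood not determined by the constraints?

2

Forced after Dogwood: Cedar, Elm, Fir, Ginkgo, Hazel, Juniper, and Larch.
That leaves Alder and Ivy with no forced order relative to Dogwood — 2.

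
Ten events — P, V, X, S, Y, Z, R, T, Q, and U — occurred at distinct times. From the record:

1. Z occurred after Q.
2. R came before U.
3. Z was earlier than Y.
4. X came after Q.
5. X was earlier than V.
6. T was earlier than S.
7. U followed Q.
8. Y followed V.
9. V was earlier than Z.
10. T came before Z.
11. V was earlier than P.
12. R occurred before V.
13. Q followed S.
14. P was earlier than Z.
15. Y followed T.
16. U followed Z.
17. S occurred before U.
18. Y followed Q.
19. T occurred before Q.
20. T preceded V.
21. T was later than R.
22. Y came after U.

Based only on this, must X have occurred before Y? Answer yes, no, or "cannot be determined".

yes

Chain the constraints: X → V → Y. Each link is directly stated, so X comes before Y.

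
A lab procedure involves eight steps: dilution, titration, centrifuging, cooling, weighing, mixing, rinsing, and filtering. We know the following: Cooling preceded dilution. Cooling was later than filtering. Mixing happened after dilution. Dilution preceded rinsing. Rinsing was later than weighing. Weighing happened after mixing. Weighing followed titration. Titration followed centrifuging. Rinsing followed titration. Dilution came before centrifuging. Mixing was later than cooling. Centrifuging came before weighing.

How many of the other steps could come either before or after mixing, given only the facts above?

2

Forced before mixing: cooling, dilution, and filtering; forced after mixing: rinsing and weighing.
That leaves centrifuging and titration with no forced order relative to mixing — 2.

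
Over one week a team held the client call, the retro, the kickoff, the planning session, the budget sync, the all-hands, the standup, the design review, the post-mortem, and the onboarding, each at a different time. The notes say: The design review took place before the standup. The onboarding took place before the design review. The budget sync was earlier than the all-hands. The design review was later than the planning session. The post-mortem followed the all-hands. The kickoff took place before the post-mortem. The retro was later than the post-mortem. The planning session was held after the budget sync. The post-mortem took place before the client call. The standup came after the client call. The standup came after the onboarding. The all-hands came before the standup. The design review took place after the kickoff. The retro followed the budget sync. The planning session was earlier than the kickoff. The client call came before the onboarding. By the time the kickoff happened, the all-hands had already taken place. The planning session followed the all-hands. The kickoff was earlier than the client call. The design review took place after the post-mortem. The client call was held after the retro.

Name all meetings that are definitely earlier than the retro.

Directly stated before the retro: the budget sync and the post-mortem.
The all-hands reaches the retro via the all-hands → the post-mortem → the retro.
The kickoff reaches the retro via the kickoff → the post-mortem → the retro.
The planning session reaches the retro via the planning session → the kickoff → the post-mortem → the retro.

the all-hands, the budget sync, the kickoff, the planning session, the post-mortem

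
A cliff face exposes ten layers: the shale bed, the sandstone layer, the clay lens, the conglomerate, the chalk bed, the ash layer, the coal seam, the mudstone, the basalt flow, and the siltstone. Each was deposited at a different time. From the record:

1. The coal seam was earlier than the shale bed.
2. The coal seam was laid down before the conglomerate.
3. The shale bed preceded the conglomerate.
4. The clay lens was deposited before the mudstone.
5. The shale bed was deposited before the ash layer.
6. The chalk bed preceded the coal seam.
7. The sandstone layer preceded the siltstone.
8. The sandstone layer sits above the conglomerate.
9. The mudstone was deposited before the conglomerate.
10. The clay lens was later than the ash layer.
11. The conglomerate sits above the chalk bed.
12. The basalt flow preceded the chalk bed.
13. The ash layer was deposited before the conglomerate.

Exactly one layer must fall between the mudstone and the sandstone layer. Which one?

the conglomerate

Tracing the constraints gives the mudstone → the conglomerate → the sandstone layer, so the conglomerate sits after the mudstone and before the sandstone layer.
No other layer is forced both after the mudstone and before the sandstone layer.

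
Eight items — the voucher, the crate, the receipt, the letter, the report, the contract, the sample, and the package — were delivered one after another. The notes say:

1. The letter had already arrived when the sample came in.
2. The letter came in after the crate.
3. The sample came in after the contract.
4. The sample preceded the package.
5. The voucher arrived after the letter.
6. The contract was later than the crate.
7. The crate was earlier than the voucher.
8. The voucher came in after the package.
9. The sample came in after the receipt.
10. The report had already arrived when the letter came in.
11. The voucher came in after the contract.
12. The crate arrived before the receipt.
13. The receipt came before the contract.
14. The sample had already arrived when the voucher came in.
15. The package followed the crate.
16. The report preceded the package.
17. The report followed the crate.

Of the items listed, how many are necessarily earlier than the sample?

5

Directly stated before the sample: the contract, the letter, and the receipt.
The crate reaches the sample via the crate → the contract → the sample.
The report reaches the sample via the report → the letter → the sample.
That's the contract, the crate, the letter, the receipt, and the report — 5 in all.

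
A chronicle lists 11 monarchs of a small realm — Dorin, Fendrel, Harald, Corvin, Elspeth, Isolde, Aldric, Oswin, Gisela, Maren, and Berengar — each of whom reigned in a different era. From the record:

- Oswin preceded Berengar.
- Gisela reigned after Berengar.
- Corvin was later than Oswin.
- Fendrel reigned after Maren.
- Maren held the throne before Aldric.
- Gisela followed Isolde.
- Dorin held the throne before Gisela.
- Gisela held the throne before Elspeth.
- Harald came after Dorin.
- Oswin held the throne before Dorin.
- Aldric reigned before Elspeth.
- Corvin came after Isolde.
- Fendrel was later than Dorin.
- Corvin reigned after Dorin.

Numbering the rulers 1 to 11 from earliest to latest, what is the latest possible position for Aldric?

Aldric must come before Elspeth — 1 ruler forced after them.
Everything else can be placed before Aldric in some valid order, so Aldric can sit as late as position 11 − 1 = 10.

10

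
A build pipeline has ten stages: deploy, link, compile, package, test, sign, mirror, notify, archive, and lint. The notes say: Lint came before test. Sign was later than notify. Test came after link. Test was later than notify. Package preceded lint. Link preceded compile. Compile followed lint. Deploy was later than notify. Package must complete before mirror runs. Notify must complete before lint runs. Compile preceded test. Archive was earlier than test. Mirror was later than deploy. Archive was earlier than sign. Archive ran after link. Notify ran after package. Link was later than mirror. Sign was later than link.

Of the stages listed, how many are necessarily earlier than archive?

Directly stated before archive: link.
Deploy reaches archive via deploy → mirror → link → archive.
Mirror reaches archive via mirror → link → archive.
Notify reaches archive via notify → deploy → mirror → link → archive.
Likewise package reaches archive by chaining the stated constraints.
That's deploy, link, mirror, notify, and package — 5 in all.

5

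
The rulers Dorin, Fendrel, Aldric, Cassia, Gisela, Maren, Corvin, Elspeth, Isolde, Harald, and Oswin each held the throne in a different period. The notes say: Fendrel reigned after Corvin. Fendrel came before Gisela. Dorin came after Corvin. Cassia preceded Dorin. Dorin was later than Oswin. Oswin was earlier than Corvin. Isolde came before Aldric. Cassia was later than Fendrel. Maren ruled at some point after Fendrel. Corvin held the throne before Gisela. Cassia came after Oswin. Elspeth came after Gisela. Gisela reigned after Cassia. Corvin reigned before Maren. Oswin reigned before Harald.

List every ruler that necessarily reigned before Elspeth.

Directly stated before Elspeth: Gisela.
Cassia reaches Elspeth via Cassia → Gisela → Elspeth.
Corvin reaches Elspeth via Corvin → Gisela → Elspeth.
Fendrel reaches Elspeth via Fendrel → Gisela → Elspeth.
Likewise Oswin reaches Elspeth by chaining the stated constraints.
No chain forces Harald (or any of the others) ahead of Elspeth.

Cassia, Corvin, Fendrel, Gisela, Oswin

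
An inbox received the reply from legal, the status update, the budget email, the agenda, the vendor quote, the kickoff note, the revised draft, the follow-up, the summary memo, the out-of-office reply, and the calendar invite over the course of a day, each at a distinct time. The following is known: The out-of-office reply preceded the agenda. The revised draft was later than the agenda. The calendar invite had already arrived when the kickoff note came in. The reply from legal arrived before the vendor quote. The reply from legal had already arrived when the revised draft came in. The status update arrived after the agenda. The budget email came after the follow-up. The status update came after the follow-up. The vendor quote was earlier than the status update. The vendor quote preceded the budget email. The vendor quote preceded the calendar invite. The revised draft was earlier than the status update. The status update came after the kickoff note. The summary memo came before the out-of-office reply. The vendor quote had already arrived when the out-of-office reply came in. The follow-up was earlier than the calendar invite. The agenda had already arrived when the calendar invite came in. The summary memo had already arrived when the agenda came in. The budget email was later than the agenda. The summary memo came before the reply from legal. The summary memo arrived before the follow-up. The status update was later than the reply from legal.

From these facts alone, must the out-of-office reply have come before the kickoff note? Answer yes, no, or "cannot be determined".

yes

Chain the constraints: the out-of-office reply → the agenda → the calendar invite → the kickoff note. Each link is directly stated, so the out-of-office reply comes before the kickoff note.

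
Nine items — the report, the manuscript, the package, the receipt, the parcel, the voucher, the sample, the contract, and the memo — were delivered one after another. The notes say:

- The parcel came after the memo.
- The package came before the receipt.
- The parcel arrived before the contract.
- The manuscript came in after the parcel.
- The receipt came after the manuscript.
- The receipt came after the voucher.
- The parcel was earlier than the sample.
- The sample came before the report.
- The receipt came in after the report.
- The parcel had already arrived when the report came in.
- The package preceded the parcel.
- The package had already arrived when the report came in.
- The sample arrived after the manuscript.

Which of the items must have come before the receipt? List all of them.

Directly stated before the receipt: the manuscript, the package, the report, and the voucher.
The memo reaches the receipt via the memo → the parcel → the manuscript → the receipt.
The parcel reaches the receipt via the parcel → the manuscript → the receipt.
The sample reaches the receipt via the sample → the report → the receipt.
No chain forces the contract ahead of the receipt.

the manuscript, the memo, the package, the parcel, the report, the sample, the voucher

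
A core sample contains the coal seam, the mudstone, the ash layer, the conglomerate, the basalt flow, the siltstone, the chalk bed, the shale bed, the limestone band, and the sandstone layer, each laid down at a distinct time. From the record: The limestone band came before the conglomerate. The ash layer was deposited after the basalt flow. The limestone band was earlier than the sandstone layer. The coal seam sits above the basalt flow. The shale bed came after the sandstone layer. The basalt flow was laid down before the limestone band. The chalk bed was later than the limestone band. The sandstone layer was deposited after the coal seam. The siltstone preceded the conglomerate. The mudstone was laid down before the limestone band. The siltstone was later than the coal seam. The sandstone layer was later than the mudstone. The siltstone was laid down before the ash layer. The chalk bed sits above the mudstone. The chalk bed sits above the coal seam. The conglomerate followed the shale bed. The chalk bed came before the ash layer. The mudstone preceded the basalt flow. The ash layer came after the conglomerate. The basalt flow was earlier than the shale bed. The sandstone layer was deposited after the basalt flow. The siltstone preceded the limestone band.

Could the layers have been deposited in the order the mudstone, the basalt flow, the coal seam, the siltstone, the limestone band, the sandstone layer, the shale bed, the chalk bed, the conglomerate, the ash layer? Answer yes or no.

Check each stated constraint against the proposed order — e.g. the mudstone is ahead of the chalk bed; the basalt flow is ahead of the ash layer. Every pair is in the required order; nothing is violated.

yes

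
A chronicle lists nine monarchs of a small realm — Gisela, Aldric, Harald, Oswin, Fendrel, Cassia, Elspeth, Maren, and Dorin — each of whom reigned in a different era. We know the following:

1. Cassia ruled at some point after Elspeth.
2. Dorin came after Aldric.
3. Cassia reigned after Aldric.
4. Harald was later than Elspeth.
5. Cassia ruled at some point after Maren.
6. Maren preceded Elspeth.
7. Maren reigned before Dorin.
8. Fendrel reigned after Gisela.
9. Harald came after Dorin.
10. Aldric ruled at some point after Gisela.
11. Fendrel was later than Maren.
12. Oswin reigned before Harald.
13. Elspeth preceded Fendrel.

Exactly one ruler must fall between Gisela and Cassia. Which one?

Aldric

Tracing the constraints gives Gisela → Aldric → Cassia, so Aldric sits after Gisela and before Cassia.
No other ruler is forced both after Gisela and before Cassia.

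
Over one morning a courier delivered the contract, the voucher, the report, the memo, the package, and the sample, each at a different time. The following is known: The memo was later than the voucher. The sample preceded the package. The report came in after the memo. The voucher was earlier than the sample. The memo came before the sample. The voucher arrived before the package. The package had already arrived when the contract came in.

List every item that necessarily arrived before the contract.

the memo, the package, the sample, the voucher

Directly stated before the contract: the package.
The memo reaches the contract via the memo → the sample → the package → the contract.
The sample reaches the contract via the sample → the package → the contract.
The voucher reaches the contract via the voucher → the package → the contract.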